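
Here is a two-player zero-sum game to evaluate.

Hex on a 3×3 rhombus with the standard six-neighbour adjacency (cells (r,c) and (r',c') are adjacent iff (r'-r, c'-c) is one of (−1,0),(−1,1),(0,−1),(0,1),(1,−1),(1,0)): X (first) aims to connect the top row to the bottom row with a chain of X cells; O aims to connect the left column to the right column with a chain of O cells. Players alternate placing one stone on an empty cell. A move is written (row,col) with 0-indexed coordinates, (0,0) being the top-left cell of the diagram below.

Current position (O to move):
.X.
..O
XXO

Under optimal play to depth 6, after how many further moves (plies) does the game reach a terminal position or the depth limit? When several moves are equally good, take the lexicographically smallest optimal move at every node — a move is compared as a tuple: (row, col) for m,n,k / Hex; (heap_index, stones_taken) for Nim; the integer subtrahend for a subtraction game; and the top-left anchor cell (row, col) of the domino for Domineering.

[.X./..O/XXO] O move#1: (0,0):-1/OX./..O/XXO*, (0,2):-1/.XO/..O/XXO, (1,0):-1/.X./O.O/XXO, (1,1):-1/.X./.OO/XXO
[OX./..O/XXO] X move#2: (0,2):+1/OXX/..O/XXO*, (1,0):+1/OX./X.O/XXO, (1,1):+1/OX./.XO/XXO
[OXX/..O/XXO] O move#3: (1,0):-1/OXX/O.O/XXO*, (1,1):-1/OXX/.OO/XXO
[OXX/O.O/XXO] X move#4: (1,1):+1/OXX/OXO/XXO*
[OXX/OXO/XXO] end (terminal -1, O#5); searched .X./..O/XXO to 6

PV length from [.X./..O/XXO]: 4 plies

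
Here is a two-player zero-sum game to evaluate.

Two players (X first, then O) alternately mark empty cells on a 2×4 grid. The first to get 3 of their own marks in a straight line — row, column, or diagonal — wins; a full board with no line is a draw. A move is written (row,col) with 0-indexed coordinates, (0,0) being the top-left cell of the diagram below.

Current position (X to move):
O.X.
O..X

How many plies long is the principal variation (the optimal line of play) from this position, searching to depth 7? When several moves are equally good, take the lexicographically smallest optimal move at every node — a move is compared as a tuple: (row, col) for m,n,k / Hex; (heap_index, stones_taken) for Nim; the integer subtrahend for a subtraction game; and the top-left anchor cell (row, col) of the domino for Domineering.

p1 X@[O.X./O..X]: (0,1)[OXX./O..X]+0* (0,3)[O.XX/O..X]+0 (1,1)[O.X./OX.X]+0 (1,2)[O.X./O.XX]+0
p2 O@[OXX./O..X]: (0,3)[OXXO/O..X]+0* (1,1)[OXX./OO.X]-1 (1,2)[OXX./O.OX]-1
p3 X@[OXXO/O..X]: (1,1)[OXXO/OX.X]+0* (1,2)[OXXO/O.XX]+0
p4 O@[OXXO/OX.X]: (1,2)[OXXO/OXOX]+0*
p5 X@[OXXO/OXOX] terminal +0; root [O.X./O..X] d7

PV length from [O.X./O..X]: 4 plies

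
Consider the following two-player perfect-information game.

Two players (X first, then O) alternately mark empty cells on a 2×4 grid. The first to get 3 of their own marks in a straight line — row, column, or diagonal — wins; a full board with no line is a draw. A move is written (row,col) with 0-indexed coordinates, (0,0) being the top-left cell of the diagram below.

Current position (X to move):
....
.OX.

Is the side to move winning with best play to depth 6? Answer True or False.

X winning at [..../.OX.]: False

p1 X@[..../.OX.]: (0,0)[X.../.OX.]+0* (0,1)[.X../.OX.]+0 (0,2)[..X./.OX.]+0 (0,3)[...X/.OX.]+0 (1,0)[..../XOX.]+0 (1,3)[..../.OXX]+0
p2 O@[X.../.OX.]: (0,1)[XO../.OX.]+0* (0,2)[X.O./.OX.]+0 (0,3)[X..O/.OX.]+0 (1,0)[X.../OOX.]+0 (1,3)[X.../.OXO]+0
p3 X@[XO../.OX.]: (0,2)[XOX./.OX.]+0* (0,3)[XO.X/.OX.]+0 (1,0)[XO../XOX.]+0 (1,3)[XO../.OXX]+0
p4 O@[XOX./.OX.]: (0,3)[XOXO/.OX.]+0* (1,0)[XOX./OOX.]+0 (1,3)[XOX./.OXO]+0
p5 X@[XOXO/.OX.]: (1,0)[XOXO/XOX.]+0* (1,3)[XOXO/.OXX]+0
p6 O@[XOXO/XOX.]: (1,3)[XOXO/XOXO]+0*
p7 X@[XOXO/XOXO] terminal +0; root [..../.OX.] d6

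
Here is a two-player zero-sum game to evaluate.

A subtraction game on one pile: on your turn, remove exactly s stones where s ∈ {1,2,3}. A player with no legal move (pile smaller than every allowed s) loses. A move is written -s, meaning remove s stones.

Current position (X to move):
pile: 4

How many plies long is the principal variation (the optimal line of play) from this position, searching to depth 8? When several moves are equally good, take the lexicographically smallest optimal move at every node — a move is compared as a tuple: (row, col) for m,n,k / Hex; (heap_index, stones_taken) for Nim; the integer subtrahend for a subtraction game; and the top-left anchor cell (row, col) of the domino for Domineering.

ply 1, X at 4 | -1=-1→3*; -2=-1→2; -3=-1→1
ply 2, O at 3 | -1=-1→2; -2=-1→1; -3=+1→0*
ply 3: 0 is terminal -1 (X); from 4 depth 8

PV length from [4]: 2 plies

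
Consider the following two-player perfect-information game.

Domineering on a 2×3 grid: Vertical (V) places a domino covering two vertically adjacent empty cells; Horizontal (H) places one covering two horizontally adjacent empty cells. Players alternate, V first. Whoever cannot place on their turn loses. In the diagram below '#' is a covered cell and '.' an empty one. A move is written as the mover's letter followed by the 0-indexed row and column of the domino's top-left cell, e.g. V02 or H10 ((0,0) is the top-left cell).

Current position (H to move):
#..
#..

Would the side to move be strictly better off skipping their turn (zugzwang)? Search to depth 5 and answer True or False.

p1 H@[#../#..]: H01[###/#..]+1* H11[#../###]+1
p2 V@[###/#..] terminal -1; root [#../#..] d5
suppose H passes — search the same position with V to move:
pass> p1 V@[#../#..]: V01[##./##.]+1* V02[#.#/#.#]+1
pass> p2 H@[##./##.] terminal -1; root [#../#..] d5
for H: play +1, pass -1

zugzwang(#../#.., H) = False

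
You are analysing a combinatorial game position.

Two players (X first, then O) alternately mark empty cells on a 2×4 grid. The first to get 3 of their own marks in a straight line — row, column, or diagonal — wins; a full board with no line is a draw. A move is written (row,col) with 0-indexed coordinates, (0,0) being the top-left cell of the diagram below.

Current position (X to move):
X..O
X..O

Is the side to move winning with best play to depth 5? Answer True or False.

[X..O/X..O] X move#1: (0,1):+0/XX.O/X..O*, (0,2):+0/X.XO/X..O, (1,1):+0/X..O/XX.O, (1,2):+0/X..O/X.XO
[XX.O/X..O] O move#2: (0,2):+0/XXOO/X..O*, (1,1):-1/XX.O/XO.O, (1,2):-1/XX.O/X.OO
[XXOO/X..O] X move#3: (1,1):+0/XXOO/XX.O*, (1,2):+0/XXOO/X.XO
[XXOO/XX.O] O move#4: (1,2):+0/XXOO/XXOO*
[XXOO/XXOO] end (terminal +0, X#5); searched X..O/X..O to 5

X winning at [X..O/X..O]: False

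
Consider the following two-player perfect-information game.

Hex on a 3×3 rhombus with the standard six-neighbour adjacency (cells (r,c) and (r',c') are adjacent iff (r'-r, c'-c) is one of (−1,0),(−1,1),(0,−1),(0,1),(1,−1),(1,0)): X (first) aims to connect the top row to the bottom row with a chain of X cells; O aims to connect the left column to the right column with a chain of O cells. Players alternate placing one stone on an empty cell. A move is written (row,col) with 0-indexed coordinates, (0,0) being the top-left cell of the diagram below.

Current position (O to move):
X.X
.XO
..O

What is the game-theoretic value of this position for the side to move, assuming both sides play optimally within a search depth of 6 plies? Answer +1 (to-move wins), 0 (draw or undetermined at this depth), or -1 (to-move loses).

value(X.X/.XO/..O, O) = -1

ply 1, O at X.X/.XO/..O | (0,1)=-1→XOX/.XO/..O*; (1,0)=-1→X.X/OXO/..O; (2,0)=-1→X.X/.XO/O.O; (2,1)=-1→X.X/.XO/.OO
ply 2, X at XOX/.XO/..O | (1,0)=+1→XOX/XXO/..O*; (2,0)=+1→XOX/.XO/X.O; (2,1)=+1→XOX/.XO/.XO
ply 3, O at XOX/XXO/..O | (2,0)=-1→XOX/XXO/O.O*; (2,1)=-1→XOX/XXO/.OO
ply 4, X at XOX/XXO/O.O | (2,1)=+1→XOX/XXO/OXO*
ply 5: XOX/XXO/OXO is terminal -1 (O); from X.X/.XO/..O depth 6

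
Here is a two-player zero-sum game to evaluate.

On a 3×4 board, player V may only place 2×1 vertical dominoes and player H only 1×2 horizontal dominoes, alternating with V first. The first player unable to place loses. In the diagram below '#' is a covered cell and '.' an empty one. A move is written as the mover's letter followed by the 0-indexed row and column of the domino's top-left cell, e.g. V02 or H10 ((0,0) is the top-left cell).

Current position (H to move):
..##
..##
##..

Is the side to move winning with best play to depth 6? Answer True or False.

ply 1, H at ..##/..##/##.. | H00=+1→####/..##/##..*; H10=+1→..##/####/##..; H22=-1→..##/..##/####
ply 2: ####/..##/##.. is terminal -1 (V); from ..##/..##/##.. depth 6

H winning at [..##/..##/##..]: True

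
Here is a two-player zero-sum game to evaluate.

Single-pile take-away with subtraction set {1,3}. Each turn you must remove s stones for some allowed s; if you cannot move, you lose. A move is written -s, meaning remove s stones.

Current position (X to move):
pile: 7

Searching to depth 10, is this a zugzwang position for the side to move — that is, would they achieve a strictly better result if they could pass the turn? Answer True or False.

p1 X@[7]: -1[6]+1* -3[4]+1
p2 O@[6]: -1[5]-1* -3[3]-1
p3 X@[5]: -1[4]+1* -3[2]+1
p4 O@[4]: -1[3]-1* -3[1]-1
p5 X@[3]: -1[2]+1* -3[0]+1
p6 O@[2]: -1[1]-1*
p7 X@[1]: -1[0]+1*
p8 O@[0] terminal -1; root [7] d10
suppose X passes — search the same position with O to move:
pass> p1 O@[7]: -1[6]+1* -3[4]+1
pass> p2 X@[6]: -1[5]-1* -3[3]-1
pass> p3 O@[5]: -1[4]+1* -3[2]+1
pass> p4 X@[4]: -1[3]-1* -3[1]-1
pass> p5 O@[3]: -1[2]+1* -3[0]+1
pass> p6 X@[2]: -1[1]-1*
pass> p7 O@[1]: -1[0]+1*
pass> p8 X@[0] terminal -1; root [7] d10
for X: play +1, pass -1

zugzwang(7, X) = False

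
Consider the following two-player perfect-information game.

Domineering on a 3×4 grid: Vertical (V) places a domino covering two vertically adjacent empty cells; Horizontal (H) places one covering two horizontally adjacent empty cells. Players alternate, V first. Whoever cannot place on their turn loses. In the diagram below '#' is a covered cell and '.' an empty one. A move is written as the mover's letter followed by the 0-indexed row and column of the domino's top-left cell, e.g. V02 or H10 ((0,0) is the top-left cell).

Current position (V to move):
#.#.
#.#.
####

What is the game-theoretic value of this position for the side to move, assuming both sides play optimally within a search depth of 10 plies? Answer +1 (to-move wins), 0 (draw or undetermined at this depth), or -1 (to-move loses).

[#.#./#.#./####] V move#1: V01:+1/###./###./####*, V03:+1/#.##/#.##/####
[###./###./####] end (terminal -1, H#2); searched #.#./#.#./#### to 10

value(#.#./#.#./####, V) = +1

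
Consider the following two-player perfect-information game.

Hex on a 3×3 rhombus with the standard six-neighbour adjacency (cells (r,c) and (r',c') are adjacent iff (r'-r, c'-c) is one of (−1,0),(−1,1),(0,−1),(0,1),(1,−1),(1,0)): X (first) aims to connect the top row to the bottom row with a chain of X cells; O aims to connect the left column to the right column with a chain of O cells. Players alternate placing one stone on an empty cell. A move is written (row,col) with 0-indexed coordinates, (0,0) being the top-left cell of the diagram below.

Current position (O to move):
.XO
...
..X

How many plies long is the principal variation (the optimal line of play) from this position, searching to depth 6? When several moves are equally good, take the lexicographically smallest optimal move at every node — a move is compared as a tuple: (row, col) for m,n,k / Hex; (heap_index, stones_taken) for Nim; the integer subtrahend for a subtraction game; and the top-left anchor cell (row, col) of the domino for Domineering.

PV length from [.XO/.../..X]: 3 plies

[.XO/.../..X] O move#1: (0,0):-1/OXO/.../..X, (1,0):-1/.XO/O../..X, (1,1):+1/.XO/.O./..X*, (1,2):-1/.XO/..O/..X, (2,0):-1/.XO/.../O.X, (2,1):-1/.XO/.../.OX
[.XO/.O./..X] X move#2: (0,0):-1/XXO/.O./..X*, (1,0):-1/.XO/XO./..X, (1,2):-1/.XO/.OX/..X, (2,0):-1/.XO/.O./X.X, (2,1):-1/.XO/.O./.XX
[XXO/.O./..X] O move#3: (1,0):+1/XXO/OO./..X*, (1,2):+1/XXO/.OO/..X, (2,0):+1/XXO/.O./O.X, (2,1):+1/XXO/.O./.OX
[XXO/OO./..X] end (terminal -1, X#4); searched .XO/.../..X to 6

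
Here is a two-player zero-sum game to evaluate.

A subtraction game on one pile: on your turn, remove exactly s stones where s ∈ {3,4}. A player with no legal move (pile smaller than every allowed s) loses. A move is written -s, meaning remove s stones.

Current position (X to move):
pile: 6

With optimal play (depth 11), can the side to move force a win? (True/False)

ply 1, X at 6 | -3=-1→3; -4=+1→2*
ply 2: 2 is terminal -1 (O); from 6 depth 11

X winning at [6]: True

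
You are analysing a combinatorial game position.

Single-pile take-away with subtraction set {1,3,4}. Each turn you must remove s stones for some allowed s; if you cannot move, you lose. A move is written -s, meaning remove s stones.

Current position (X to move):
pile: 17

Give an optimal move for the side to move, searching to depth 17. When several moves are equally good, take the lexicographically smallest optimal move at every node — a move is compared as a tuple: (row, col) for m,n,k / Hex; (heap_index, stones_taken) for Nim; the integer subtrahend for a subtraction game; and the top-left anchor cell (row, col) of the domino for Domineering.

p1 X@[17]: -1[16]+1* -3[14]+1 -4[13]-1
p2 O@[16]: -1[15]-1* -3[13]-1 -4[12]-1
p3 X@[15]: -1[14]+1* -3[12]-1 -4[11]-1
p4 O@[14]: -1[13]-1* -3[11]-1 -4[10]-1
p5 X@[13]: -1[12]-1 -3[10]-1 -4[9]+1*
p6 O@[9]: -1[8]-1* -3[6]-1 -4[5]-1
p7 X@[8]: -1[7]+1* -3[5]-1 -4[4]-1
p8 O@[7]: -1[6]-1* -3[4]-1 -4[3]-1
p9 X@[6]: -1[5]-1 -3[3]-1 -4[2]+1*
p10 O@[2]: -1[1]-1*
p11 X@[1]: -1[0]+1*
p12 O@[0] terminal -1; root [17] d17

X's best at [17]: -1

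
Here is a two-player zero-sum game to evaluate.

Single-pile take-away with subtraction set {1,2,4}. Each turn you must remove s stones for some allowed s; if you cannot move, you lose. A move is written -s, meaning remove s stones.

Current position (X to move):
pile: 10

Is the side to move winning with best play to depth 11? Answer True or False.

X winning at [10]: True

p1 X@[10]: -1[9]+1* -2[8]-1 -4[6]+1
p2 O@[9]: -1[8]-1* -2[7]-1 -4[5]-1
p3 X@[8]: -1[7]-1 -2[6]+1* -4[4]-1
p4 O@[6]: -1[5]-1* -2[4]-1 -4[2]-1
p5 X@[5]: -1[4]-1 -2[3]+1* -4[1]-1
p6 O@[3]: -1[2]-1* -2[1]-1
p7 X@[2]: -1[1]-1 -2[0]+1*
p8 O@[0] terminal -1; root [10] d11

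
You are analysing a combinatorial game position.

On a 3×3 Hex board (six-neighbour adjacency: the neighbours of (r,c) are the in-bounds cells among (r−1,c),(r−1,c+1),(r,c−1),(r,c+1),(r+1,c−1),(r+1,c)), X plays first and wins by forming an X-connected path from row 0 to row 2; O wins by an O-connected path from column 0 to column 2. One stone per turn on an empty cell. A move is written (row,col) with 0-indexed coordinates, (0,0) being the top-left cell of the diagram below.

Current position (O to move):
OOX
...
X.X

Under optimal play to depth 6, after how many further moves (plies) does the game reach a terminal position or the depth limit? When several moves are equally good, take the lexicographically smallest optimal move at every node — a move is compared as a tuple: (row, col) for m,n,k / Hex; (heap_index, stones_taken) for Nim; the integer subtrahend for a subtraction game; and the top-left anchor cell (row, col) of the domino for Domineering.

PV length from [OOX/.../X.X]: 2 plies

[OOX/.../X.X] O move#1: (1,0):-1/OOX/O../X.X*, (1,1):-1/OOX/.O./X.X, (1,2):-1/OOX/..O/X.X, (2,1):-1/OOX/.../XOX
[OOX/O../X.X] X move#2: (1,1):+1/OOX/OX./X.X*, (1,2):+1/OOX/O.X/X.X, (2,1):+1/OOX/O../XXX
[OOX/OX./X.X] end (terminal -1, O#3); searched OOX/.../X.X to 6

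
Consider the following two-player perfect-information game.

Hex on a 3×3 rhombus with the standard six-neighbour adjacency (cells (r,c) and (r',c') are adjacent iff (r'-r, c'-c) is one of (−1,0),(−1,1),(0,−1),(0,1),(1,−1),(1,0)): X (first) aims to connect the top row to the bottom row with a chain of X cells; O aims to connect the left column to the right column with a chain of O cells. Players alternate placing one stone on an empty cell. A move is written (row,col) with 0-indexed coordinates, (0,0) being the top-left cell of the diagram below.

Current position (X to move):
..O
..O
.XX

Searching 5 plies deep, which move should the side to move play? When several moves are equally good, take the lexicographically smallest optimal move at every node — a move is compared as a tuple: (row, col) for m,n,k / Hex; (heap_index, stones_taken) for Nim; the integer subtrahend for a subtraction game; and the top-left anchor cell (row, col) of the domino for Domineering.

p1 X@[..O/..O/.XX]: (0,0)[X.O/..O/.XX]-1 (0,1)[.XO/..O/.XX]-1 (1,0)[..O/X.O/.XX]+1* (1,1)[..O/.XO/.XX]-1 (2,0)[..O/..O/XXX]-1
p2 O@[..O/X.O/.XX]: (0,0)[O.O/X.O/.XX]-1* (0,1)[.OO/X.O/.XX]-1 (1,1)[..O/XOO/.XX]-1 (2,0)[..O/X.O/OXX]-1
p3 X@[O.O/X.O/.XX]: (0,1)[OXO/X.O/.XX]+1* (1,1)[O.O/XXO/.XX]-1 (2,0)[O.O/X.O/XXX]-1
p4 O@[OXO/X.O/.XX]: (1,1)[OXO/XOO/.XX]-1* (2,0)[OXO/X.O/OXX]-1
p5 X@[OXO/XOO/.XX]: (2,0)[OXO/XOO/XXX]+1*
p6 O@[OXO/XOO/XXX] terminal -1; root [..O/..O/.XX] d5

X's best at [..O/..O/.XX]: (1,0)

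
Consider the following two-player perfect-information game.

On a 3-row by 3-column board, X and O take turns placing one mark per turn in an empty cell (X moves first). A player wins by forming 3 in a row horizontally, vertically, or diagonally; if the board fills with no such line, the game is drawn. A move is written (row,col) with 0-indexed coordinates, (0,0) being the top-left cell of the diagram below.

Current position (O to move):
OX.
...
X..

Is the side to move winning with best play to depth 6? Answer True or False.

O winning at [OX./.../X..]: False

ply 1, O at OX./.../X.. | (0,2)=-1→OXO/.../X..; (1,0)=-1→OX./O../X..; (1,1)=+0→OX./.O./X..*; (1,2)=-1→OX./..O/X..; (2,1)=+0→OX./.../XO.; (2,2)=-1→OX./.../X.O
ply 2, X at OX./.O./X.. | (0,2)=-1→OXX/.O./X..; (1,0)=-1→OX./XO./X..; (1,2)=-1→OX./.OX/X..; (2,1)=-1→OX./.O./XX.; (2,2)=+0→OX./.O./X.X*
ply 3, O at OX./.O./X.X | (0,2)=-1→OXO/.O./X.X; (1,0)=-1→OX./OO./X.X; (1,2)=-1→OX./.OO/X.X; (2,1)=+0→OX./.O./XOX*
ply 4, X at OX./.O./XOX | (0,2)=+0→OXX/.O./XOX*; (1,0)=+0→OX./XO./XOX; (1,2)=+0→OX./.OX/XOX
ply 5, O at OXX/.O./XOX | (1,0)=-1→OXX/OO./XOX; (1,2)=+0→OXX/.OO/XOX*
ply 6, X at OXX/.OO/XOX | (1,0)=+0→OXX/XOO/XOX*
ply 7: OXX/XOO/XOX is terminal +0 (O); from OX./.../X.. depth 6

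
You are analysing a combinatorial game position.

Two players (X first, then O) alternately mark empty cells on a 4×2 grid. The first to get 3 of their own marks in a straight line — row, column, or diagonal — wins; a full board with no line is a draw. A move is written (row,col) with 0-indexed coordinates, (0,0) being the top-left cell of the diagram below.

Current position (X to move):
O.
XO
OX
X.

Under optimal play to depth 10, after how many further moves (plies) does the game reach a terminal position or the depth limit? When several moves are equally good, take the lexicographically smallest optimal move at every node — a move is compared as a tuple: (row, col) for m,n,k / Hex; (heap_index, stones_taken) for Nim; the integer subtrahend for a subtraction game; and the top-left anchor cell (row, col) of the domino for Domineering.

p1 X@[O./XO/OX/X.]: (0,1)[OX/XO/OX/X.]+0* (3,1)[O./XO/OX/XX]+0
p2 O@[OX/XO/OX/X.]: (3,1)[OX/XO/OX/XO]+0*
p3 X@[OX/XO/OX/XO] terminal +0; root [O./XO/OX/X.] d10

PV length from [O./XO/OX/X.]: 2 plies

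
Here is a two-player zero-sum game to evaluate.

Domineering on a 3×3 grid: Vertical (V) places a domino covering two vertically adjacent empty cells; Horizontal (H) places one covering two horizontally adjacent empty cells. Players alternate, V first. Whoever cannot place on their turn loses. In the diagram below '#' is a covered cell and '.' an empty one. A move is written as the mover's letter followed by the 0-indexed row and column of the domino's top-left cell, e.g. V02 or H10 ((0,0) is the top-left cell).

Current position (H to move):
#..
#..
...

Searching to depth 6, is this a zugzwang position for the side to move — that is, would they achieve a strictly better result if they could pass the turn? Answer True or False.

p1 H@[#../#../...]: H01[###/#../...]-1 H11[#../###/...]+1* H20[#../#../##.]-1 H21[#../#../.##]-1
p2 V@[#../###/...] terminal -1; root [#../#../...] d6
suppose H passes — search the same position with V to move:
pass> p1 V@[#../#../...]: V01[##./##./...]+1* V02[#.#/#.#/...]+1 V11[#../##./.#.]+1 V12[#../#.#/..#]+1
pass> p2 H@[##./##./...]: H20[##./##./##.]-1* H21[##./##./.##]-1
pass> p3 V@[##./##./##.]: V02[###/###/##.]+1* V12[##./###/###]+1
pass> p4 H@[###/###/##.] terminal -1; root [#../#../...] d6
for H: play +1, pass -1

zugzwang(#../#../..., H) = False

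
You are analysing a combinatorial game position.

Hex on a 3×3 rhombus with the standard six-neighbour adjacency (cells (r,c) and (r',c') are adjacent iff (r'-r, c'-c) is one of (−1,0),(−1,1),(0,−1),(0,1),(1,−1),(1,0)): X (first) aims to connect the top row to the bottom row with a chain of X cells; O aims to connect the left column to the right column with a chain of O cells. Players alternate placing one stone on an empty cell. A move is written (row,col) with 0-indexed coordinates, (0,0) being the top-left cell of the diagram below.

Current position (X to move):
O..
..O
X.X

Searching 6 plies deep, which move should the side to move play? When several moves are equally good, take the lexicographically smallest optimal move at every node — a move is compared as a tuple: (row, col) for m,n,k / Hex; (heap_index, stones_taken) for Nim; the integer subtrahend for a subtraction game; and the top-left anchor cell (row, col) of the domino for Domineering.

X's best at [O../..O/X.X]: (0,1)

[O../..O/X.X] X move#1: (0,1):+1/OX./..O/X.X*, (0,2):-1/O.X/..O/X.X, (1,0):-1/O../X.O/X.X, (1,1):+1/O../.XO/X.X, (2,1):-1/O../..O/XXX
[OX./..O/X.X] O move#2: (0,2):-1/OXO/..O/X.X*, (1,0):-1/OX./O.O/X.X, (1,1):-1/OX./.OO/X.X, (2,1):-1/OX./..O/XOX
[OXO/..O/X.X] X move#3: (1,0):+1/OXO/X.O/X.X*, (1,1):+1/OXO/.XO/X.X, (2,1):+1/OXO/..O/XXX
[OXO/X.O/X.X] end (terminal -1, O#4); searched O../..O/X.X to 6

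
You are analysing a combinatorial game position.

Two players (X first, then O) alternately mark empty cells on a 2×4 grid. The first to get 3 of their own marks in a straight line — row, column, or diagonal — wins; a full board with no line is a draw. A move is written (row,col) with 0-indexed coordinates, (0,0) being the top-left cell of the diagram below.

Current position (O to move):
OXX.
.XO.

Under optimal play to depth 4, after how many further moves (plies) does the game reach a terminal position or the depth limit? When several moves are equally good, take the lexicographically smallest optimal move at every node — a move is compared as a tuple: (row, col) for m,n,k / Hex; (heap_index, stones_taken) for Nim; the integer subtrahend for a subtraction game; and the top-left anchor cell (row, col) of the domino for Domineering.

[OXX./.XO.] O move#1: (0,3):+0/OXXO/.XO.*, (1,0):-1/OXX./OXO., (1,3):-1/OXX./.XOO
[OXXO/.XO.] X move#2: (1,0):+0/OXXO/XXO.*, (1,3):+0/OXXO/.XOX
[OXXO/XXO.] O move#3: (1,3):+0/OXXO/XXOO*
[OXXO/XXOO] end (terminal +0, X#4); searched OXX./.XO. to 4

PV length from [OXX./.XO.]: 3 plies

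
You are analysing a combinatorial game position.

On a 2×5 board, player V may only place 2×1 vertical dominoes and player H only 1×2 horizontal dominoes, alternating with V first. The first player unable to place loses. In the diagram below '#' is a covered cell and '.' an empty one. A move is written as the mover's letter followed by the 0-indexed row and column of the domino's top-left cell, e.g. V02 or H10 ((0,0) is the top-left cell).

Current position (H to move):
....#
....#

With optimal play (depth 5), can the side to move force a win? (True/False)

H winning at [....#/....#]: True

[....#/....#] H move#1: H00:-1/##..#/....#, H01:+1/.##.#/....#*, H02:-1/..###/....#, H10:-1/....#/##..#, H11:+1/....#/.##.#, H12:-1/....#/..###
[.##.#/....#] V move#2: V00:-1/###.#/#...#*, V03:-1/.####/...##
[###.#/#...#] H move#3: H11:-1/###.#/###.#, H12:+1/###.#/#.###*
[###.#/#.###] end (terminal -1, V#4); searched ....#/....# to 5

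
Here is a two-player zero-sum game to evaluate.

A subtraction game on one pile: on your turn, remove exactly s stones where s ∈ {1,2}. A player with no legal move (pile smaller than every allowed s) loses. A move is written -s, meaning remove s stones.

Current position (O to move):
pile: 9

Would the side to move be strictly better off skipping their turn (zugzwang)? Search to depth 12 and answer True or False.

[9] O move#1: -1:-1/8*, -2:-1/7
[8] X move#2: -1:-1/7, -2:+1/6*
[6] O move#3: -1:-1/5*, -2:-1/4
[5] X move#4: -1:-1/4, -2:+1/3*
[3] O move#5: -1:-1/2*, -2:-1/1
[2] X move#6: -1:-1/1, -2:+1/0*
[0] end (terminal -1, O#7); searched 9 to 12
pass branch (X moves first from the same position):
  | [9] X move#1: -1:-1/8*, -2:-1/7
  | [8] O move#2: -1:-1/7, -2:+1/6*
  | [6] X move#3: -1:-1/5*, -2:-1/4
  | [5] O move#4: -1:-1/4, -2:+1/3*
  | [3] X move#5: -1:-1/2*, -2:-1/1
  | [2] O move#6: -1:-1/1, -2:+1/0*
  | [0] end (terminal -1, X#7); searched 9 to 12
O moving scores -1; O passing scores +1

zugzwang(9, O) = True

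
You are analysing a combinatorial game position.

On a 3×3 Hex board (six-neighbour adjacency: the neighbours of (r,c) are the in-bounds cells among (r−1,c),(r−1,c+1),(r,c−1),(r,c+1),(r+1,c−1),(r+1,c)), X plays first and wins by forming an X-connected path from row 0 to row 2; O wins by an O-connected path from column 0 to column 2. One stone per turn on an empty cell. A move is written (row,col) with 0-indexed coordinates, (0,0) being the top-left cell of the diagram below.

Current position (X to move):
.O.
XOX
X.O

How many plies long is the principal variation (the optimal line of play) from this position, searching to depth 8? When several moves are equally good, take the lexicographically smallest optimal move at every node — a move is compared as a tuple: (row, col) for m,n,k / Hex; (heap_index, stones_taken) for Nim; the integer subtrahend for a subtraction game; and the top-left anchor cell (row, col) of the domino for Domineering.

[.O./XOX/X.O] X move#1: (0,0):+1/XO./XOX/X.O*, (0,2):+1/.OX/XOX/X.O, (2,1):+1/.O./XOX/XXO
[XO./XOX/X.O] end (terminal -1, O#2); searched .O./XOX/X.O to 8

PV length from [.O./XOX/X.O]: 1 ply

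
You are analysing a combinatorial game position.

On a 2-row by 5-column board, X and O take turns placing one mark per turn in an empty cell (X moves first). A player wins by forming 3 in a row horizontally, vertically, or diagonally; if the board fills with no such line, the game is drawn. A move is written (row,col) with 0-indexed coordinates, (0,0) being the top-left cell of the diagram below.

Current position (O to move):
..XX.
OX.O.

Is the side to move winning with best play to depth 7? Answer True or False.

p1 O@[..XX./OX.O.]: (0,0)[O.XX./OX.O.]-1* (0,1)[.OXX./OX.O.]-1 (0,4)[..XXO/OX.O.]-1 (1,2)[..XX./OXOO.]-1 (1,4)[..XX./OX.OO]-1
p2 X@[O.XX./OX.O.]: (0,1)[OXXX./OX.O.]+1* (0,4)[O.XXX/OX.O.]+1 (1,2)[O.XX./OXXO.]+1 (1,4)[O.XX./OX.OX]+1
p3 O@[OXXX./OX.O.] terminal -1; root [..XX./OX.O.] d7

O winning at [..XX./OX.O.]: False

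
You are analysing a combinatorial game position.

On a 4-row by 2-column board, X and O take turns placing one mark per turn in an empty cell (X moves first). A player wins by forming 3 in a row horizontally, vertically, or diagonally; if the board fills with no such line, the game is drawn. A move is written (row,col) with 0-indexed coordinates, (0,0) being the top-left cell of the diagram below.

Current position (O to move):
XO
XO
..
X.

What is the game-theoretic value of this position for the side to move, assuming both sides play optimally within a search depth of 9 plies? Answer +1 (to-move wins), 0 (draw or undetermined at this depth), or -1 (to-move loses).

[XO/XO/../X.] O move#1: (2,0):+0/XO/XO/O./X., (2,1):+1/XO/XO/.O/X.*, (3,1):-1/XO/XO/../XO
[XO/XO/.O/X.] end (terminal -1, X#2); searched XO/XO/../X. to 9

value(XO/XO/../X., O) = +1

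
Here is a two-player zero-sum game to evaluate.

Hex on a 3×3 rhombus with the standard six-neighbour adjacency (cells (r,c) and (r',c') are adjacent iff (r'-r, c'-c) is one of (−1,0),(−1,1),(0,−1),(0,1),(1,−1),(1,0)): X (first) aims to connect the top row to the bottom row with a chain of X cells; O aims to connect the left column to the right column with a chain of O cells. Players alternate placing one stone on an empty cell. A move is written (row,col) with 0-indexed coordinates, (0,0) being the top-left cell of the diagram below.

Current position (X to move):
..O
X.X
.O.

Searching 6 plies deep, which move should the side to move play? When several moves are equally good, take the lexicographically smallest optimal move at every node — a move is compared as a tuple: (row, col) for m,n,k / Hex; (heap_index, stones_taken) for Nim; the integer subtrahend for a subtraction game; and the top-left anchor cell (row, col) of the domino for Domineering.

X's best at [..O/X.X/.O.]: (1,1)

p1 X@[..O/X.X/.O.]: (0,0)[X.O/X.X/.O.]-1 (0,1)[.XO/X.X/.O.]-1 (1,1)[..O/XXX/.O.]+1* (2,0)[..O/X.X/XO.]+1 (2,2)[..O/X.X/.OX]+1
p2 O@[..O/XXX/.O.]: (0,0)[O.O/XXX/.O.]-1* (0,1)[.OO/XXX/.O.]-1 (2,0)[..O/XXX/OO.]-1 (2,2)[..O/XXX/.OO]-1
p3 X@[O.O/XXX/.O.]: (0,1)[OXO/XXX/.O.]+1* (2,0)[O.O/XXX/XO.]-1 (2,2)[O.O/XXX/.OX]-1
p4 O@[OXO/XXX/.O.]: (2,0)[OXO/XXX/OO.]-1* (2,2)[OXO/XXX/.OO]-1
p5 X@[OXO/XXX/OO.]: (2,2)[OXO/XXX/OOX]+1*
p6 O@[OXO/XXX/OOX] terminal -1; root [..O/X.X/.O.] d6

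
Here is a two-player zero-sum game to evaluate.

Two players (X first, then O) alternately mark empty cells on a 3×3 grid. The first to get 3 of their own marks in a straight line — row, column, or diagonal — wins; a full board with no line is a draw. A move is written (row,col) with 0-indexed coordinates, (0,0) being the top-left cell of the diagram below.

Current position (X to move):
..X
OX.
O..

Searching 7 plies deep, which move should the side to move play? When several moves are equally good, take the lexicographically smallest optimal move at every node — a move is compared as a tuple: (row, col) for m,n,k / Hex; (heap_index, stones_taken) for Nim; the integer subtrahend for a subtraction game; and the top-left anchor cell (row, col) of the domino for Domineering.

p1 X@[..X/OX./O..]: (0,0)[X.X/OX./O..]+1* (0,1)[.XX/OX./O..]-1 (1,2)[..X/OXX/O..]-1 (2,1)[..X/OX./OX.]-1 (2,2)[..X/OX./O.X]-1
p2 O@[X.X/OX./O..]: (0,1)[XOX/OX./O..]-1* (1,2)[X.X/OXO/O..]-1 (2,1)[X.X/OX./OO.]-1 (2,2)[X.X/OX./O.O]-1
p3 X@[XOX/OX./O..]: (1,2)[XOX/OXX/O..]+0 (2,1)[XOX/OX./OX.]+0 (2,2)[XOX/OX./O.X]+1*
p4 O@[XOX/OX./O.X] terminal -1; root [..X/OX./O..] d7

X's best at [..X/OX./O..]: (0,0)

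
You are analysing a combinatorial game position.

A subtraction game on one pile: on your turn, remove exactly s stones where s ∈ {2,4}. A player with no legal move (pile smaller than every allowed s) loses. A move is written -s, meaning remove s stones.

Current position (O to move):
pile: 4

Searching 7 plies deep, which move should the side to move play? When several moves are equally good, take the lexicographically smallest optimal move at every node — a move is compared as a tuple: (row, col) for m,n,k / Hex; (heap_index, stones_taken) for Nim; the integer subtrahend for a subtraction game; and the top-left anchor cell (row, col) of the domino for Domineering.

O's best at [4]: -4

[4] O move#1: -2:-1/2, -4:+1/0*
[0] end (terminal -1, X#2); searched 4 to 7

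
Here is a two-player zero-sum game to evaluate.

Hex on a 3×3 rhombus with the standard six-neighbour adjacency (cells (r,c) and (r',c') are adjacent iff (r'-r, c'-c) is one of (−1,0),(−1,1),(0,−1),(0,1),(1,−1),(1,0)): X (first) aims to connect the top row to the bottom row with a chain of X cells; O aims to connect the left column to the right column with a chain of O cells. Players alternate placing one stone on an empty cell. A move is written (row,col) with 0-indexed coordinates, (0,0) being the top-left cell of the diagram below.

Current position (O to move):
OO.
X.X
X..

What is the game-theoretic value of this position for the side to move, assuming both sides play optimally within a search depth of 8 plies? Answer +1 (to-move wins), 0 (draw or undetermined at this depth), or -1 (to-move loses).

value(OO./X.X/X.., O) = +1

[OO./X.X/X..] O move#1: (0,2):+1/OOO/X.X/X..*, (1,1):-1/OO./XOX/X.., (2,1):-1/OO./X.X/XO., (2,2):-1/OO./X.X/X.O
[OOO/X.X/X..] end (terminal -1, X#2); searched OO./X.X/X.. to 8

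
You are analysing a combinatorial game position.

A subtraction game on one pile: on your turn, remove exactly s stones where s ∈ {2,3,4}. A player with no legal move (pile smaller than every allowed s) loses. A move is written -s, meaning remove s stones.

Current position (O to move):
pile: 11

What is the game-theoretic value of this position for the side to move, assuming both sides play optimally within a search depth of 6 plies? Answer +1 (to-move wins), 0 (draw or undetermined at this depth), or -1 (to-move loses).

value(11, O) = +1

ply 1, O at 11 | -2=-1→9; -3=-1→8; -4=+1→7*
ply 2, X at 7 | -2=-1→5*; -3=-1→4; -4=-1→3
ply 3, O at 5 | -2=-1→3; -3=-1→2; -4=+1→1*
ply 4: 1 is terminal -1 (X); from 11 depth 6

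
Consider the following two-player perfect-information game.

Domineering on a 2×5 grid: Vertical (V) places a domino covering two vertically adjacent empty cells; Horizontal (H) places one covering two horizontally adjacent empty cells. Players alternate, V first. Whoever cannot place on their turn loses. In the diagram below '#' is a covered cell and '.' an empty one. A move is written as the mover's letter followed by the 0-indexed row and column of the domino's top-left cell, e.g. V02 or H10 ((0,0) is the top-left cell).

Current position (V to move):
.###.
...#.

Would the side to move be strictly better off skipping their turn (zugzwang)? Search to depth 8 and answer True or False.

ply 1, V at .###./...#. | V00=+1→####./#..#.*; V04=-1→.####/...##
ply 2, H at ####./#..#. | H11=-1→####./####.*
ply 3, V at ####./####. | V04=+1→#####/#####*
ply 4: #####/##### is terminal -1 (H); from .###./...#. depth 8
suppose V passes — search the same position with H to move:
pass> ply 1, H at .###./...#. | H10=-1→.###./##.#.*; H11=-1→.###./.###.
pass> ply 2, V at .###./##.#. | V04=+1→.####/##.##*
pass> ply 3: .####/##.## is terminal -1 (H); from .###./...#. depth 8
for V: play +1, pass +1

zugzwang(.###./...#., V) = False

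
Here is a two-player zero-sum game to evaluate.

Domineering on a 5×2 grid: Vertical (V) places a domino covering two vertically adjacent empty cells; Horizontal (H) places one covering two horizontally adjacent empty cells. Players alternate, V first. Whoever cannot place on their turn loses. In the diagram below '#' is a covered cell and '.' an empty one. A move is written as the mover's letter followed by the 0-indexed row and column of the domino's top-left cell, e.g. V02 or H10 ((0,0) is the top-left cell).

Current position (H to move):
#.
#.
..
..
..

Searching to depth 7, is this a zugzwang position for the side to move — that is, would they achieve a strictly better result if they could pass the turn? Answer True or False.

zugzwang(#./#./../../.., H) = False

p1 H@[#./#./../../..]: H20[#./#./##/../..]-1 H30[#./#./../##/..]+1* H40[#./#./../../##]-1
p2 V@[#./#./../##/..]: V01[##/##/../##/..]-1* V11[#./##/.#/##/..]-1
p3 H@[##/##/../##/..]: H20[##/##/##/##/..]+1* H40[##/##/../##/##]+1
p4 V@[##/##/##/##/..] terminal -1; root [#./#./../../..] d7
pass branch (V moves first from the same position):
  | p1 V@[#./#./../../..]: V01[##/##/../../..]-1 V11[#./##/.#/../..]-1 V20[#./#./#./#./..]+1* V21[#./#./.#/.#/..]+1 V30[#./#./../#./#.]+1 V31[#./#./../.#/.#]+1
  | p2 H@[#./#./#./#./..]: H40[#./#./#./#./##]-1*
  | p3 V@[#./#./#./#./##]: V01[##/##/#./#./##]+1* V11[#./##/##/#./##]+1 V21[#./#./##/##/##]+1
  | p4 H@[##/##/#./#./##] terminal -1; root [#./#./../../..] d7
H moving scores +1; H passing scores -1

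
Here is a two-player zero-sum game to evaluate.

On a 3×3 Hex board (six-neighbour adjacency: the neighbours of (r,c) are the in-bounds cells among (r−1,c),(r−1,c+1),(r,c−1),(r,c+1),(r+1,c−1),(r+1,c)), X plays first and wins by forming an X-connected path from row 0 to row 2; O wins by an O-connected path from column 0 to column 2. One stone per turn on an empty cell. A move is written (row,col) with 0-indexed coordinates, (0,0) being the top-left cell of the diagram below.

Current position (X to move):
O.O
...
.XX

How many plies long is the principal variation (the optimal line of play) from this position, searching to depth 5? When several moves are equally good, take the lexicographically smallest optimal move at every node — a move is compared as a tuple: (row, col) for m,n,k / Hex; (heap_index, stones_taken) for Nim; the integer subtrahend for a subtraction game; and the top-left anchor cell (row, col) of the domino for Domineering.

ply 1, X at O.O/.../.XX | (0,1)=-1→OXO/.../.XX*; (1,0)=-1→O.O/X../.XX; (1,1)=-1→O.O/.X./.XX; (1,2)=-1→O.O/..X/.XX; (2,0)=-1→O.O/.../XXX
ply 2, O at OXO/.../.XX | (1,0)=-1→OXO/O../.XX; (1,1)=+1→OXO/.O./.XX*; (1,2)=-1→OXO/..O/.XX; (2,0)=-1→OXO/.../OXX
ply 3, X at OXO/.O./.XX | (1,0)=-1→OXO/XO./.XX*; (1,2)=-1→OXO/.OX/.XX; (2,0)=-1→OXO/.O./XXX
ply 4, O at OXO/XO./.XX | (1,2)=-1→OXO/XOO/.XX; (2,0)=+1→OXO/XO./OXX*
ply 5: OXO/XO./OXX is terminal -1 (X); from O.O/.../.XX depth 5

PV length from [O.O/.../.XX]: 4 plies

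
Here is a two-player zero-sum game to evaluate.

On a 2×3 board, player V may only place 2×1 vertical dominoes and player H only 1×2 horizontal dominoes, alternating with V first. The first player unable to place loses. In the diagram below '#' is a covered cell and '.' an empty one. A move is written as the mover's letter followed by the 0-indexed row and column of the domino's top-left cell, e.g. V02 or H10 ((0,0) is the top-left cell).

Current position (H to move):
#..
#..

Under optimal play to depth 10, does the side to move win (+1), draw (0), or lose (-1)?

value(#../#.., H) = +1

[#../#..] H move#1: H01:+1/###/#..*, H11:+1/#../###
[###/#..] end (terminal -1, V#2); searched #../#.. to 10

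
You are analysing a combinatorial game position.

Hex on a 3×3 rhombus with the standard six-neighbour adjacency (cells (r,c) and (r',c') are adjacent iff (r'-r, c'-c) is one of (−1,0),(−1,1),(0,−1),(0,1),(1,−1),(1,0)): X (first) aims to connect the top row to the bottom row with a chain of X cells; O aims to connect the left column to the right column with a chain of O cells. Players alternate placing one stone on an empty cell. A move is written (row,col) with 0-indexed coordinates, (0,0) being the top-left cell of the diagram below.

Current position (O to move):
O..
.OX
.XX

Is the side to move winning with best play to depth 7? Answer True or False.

p1 O@[O../.OX/.XX]: (0,1)[OO./.OX/.XX]-1 (0,2)[O.O/.OX/.XX]+1* (1,0)[O../OOX/.XX]-1 (2,0)[O../.OX/OXX]-1
p2 X@[O.O/.OX/.XX]: (0,1)[OXO/.OX/.XX]-1* (1,0)[O.O/XOX/.XX]-1 (2,0)[O.O/.OX/XXX]-1
p3 O@[OXO/.OX/.XX]: (1,0)[OXO/OOX/.XX]+1* (2,0)[OXO/.OX/OXX]+1
p4 X@[OXO/OOX/.XX] terminal -1; root [O../.OX/.XX] d7

O winning at [O../.OX/.XX]: True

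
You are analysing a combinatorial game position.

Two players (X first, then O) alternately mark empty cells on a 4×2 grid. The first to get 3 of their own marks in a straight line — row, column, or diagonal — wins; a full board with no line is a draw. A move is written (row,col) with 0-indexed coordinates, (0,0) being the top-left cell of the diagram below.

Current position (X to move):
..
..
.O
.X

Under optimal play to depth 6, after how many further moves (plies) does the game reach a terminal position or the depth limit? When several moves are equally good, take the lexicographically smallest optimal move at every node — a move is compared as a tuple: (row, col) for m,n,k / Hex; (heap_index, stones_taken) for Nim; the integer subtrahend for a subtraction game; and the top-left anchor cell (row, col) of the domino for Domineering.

[../../.O/.X] X move#1: (0,0):+0/X./../.O/.X*, (0,1):+0/.X/../.O/.X, (1,0):+0/../X./.O/.X, (1,1):+0/../.X/.O/.X, (2,0):+0/../../XO/.X, (3,0):+0/../../.O/XX
[X./../.O/.X] O move#2: (0,1):+0/XO/../.O/.X*, (1,0):+0/X./O./.O/.X, (1,1):+0/X./.O/.O/.X, (2,0):+0/X./../OO/.X, (3,0):+0/X./../.O/OX
[XO/../.O/.X] X move#3: (1,0):-1/XO/X./.O/.X, (1,1):+0/XO/.X/.O/.X*, (2,0):-1/XO/../XO/.X, (3,0):-1/XO/../.O/XX
[XO/.X/.O/.X] O move#4: (1,0):+0/XO/OX/.O/.X*, (2,0):+0/XO/.X/OO/.X, (3,0):+0/XO/.X/.O/OX
[XO/OX/.O/.X] X move#5: (2,0):+0/XO/OX/XO/.X*, (3,0):+0/XO/OX/.O/XX
[XO/OX/XO/.X] O move#6: (3,0):+0/XO/OX/XO/OX*
[XO/OX/XO/OX] end (terminal +0, X#7); searched ../../.O/.X to 6

PV length from [../../.O/.X]: 6 plies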